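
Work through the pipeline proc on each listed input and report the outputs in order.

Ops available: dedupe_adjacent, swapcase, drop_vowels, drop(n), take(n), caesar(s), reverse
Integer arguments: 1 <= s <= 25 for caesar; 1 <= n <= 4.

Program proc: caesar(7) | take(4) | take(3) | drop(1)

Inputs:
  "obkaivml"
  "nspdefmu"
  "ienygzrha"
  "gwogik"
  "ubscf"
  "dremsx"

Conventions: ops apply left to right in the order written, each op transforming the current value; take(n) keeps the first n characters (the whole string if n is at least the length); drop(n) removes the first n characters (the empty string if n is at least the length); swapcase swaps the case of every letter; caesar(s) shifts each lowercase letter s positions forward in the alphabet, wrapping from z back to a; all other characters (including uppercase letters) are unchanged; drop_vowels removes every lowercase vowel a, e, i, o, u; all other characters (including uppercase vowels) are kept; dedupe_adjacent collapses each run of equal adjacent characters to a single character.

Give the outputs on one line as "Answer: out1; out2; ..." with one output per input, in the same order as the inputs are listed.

Execution, op by op:
  "obkaivml" -> "virhpcts" -> "virh" -> "vir" -> "ir"
  "nspdefmu" -> "uzwklmtb" -> "uzwk" -> "uzw" -> "zw"
  "ienygzrha" -> "plufngyoh" -> "pluf" -> "plu" -> "lu"
  "gwogik" -> "ndvnpr" -> "ndvn" -> "ndv" -> "dv"
  "ubscf" -> "bizjm" -> "bizj" -> "biz" -> "iz"
  "dremsx" -> "kyltze" -> "kylt" -> "kyl" -> "yl"

"ir"; "zw"; "lu"; "dv"; "iz"; "yl"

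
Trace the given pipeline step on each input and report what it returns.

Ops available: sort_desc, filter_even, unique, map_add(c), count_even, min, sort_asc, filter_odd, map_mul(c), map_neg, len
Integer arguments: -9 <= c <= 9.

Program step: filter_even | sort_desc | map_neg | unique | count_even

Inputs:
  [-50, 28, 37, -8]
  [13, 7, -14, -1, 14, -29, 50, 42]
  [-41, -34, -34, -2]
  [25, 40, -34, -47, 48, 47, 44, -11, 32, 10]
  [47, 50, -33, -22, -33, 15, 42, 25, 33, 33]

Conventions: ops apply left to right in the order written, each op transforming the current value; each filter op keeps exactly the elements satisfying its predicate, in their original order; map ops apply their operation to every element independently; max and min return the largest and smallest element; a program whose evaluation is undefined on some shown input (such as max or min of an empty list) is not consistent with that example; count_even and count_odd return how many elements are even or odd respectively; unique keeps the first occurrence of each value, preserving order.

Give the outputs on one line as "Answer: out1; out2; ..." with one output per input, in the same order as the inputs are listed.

3; 4; 2; 6; 3

Execution, op by op:
  [-50, 28, 37, -8] -> [-50, 28, -8] -> [28, -8, -50] -> [-28, 8, 50] -> [-28, 8, 50] -> 3
  [13, 7, -14, -1, 14, -29, 50, 42] -> [-14, 14, 50, 42] -> [50, 42, 14, -14] -> [-50, -42, -14, 14] -> [-50, -42, -14, 14] -> 4
  [-41, -34, -34, -2] -> [-34, -34, -2] -> [-2, -34, -34] -> [2, 34, 34] -> [2, 34] -> 2
  [25, 40, -34, -47, 48, 47, 44, -11, 32, 10] -> [40, -34, 48, 44, 32, 10] -> [48, 44, 40, 32, 10, -34] -> [-48, -44, -40, -32, -10, 34] -> [-48, -44, -40, -32, -10, 34] -> 6
  [47, 50, -33, -22, -33, 15, 42, 25, 33, 33] -> [50, -22, 42] -> [50, 42, -22] -> [-50, -42, 22] -> [-50, -42, 22] -> 3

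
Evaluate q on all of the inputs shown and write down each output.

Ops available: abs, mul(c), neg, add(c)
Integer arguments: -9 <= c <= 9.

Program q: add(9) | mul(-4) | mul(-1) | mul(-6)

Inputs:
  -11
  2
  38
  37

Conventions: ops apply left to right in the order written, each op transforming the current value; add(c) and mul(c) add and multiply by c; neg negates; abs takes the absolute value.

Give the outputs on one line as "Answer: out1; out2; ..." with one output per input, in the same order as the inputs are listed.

48; -264; -1128; -1104

Execution, op by op:
  -11 -> -2 -> 8 -> -8 -> 48
  2 -> 11 -> -44 -> 44 -> -264
  38 -> 47 -> -188 -> 188 -> -1128
  37 -> 46 -> -184 -> 184 -> -1104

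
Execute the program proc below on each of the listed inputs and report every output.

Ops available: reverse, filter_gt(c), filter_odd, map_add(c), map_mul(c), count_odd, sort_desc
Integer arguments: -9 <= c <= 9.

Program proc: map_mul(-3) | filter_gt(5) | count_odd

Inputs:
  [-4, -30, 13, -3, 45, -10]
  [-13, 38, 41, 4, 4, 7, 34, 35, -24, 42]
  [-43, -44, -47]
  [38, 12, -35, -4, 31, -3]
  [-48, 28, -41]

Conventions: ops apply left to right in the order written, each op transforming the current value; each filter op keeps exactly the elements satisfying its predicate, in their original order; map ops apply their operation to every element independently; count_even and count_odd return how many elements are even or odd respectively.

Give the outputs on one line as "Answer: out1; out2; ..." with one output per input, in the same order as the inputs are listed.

Execution, op by op:
  [-4, -30, 13, -3, 45, -10] -> [12, 90, -39, 9, -135, 30] -> [12, 90, 9, 30] -> 1
  [-13, 38, 41, 4, 4, 7, 34, 35, -24, 42] -> [39, -114, -123, -12, -12, -21, -102, -105, 72, -126] -> [39, 72] -> 1
  [-43, -44, -47] -> [129, 132, 141] -> [129, 132, 141] -> 2
  [38, 12, -35, -4, 31, -3] -> [-114, -36, 105, 12, -93, 9] -> [105, 12, 9] -> 2
  [-48, 28, -41] -> [144, -84, 123] -> [144, 123] -> 1

1; 1; 2; 2; 1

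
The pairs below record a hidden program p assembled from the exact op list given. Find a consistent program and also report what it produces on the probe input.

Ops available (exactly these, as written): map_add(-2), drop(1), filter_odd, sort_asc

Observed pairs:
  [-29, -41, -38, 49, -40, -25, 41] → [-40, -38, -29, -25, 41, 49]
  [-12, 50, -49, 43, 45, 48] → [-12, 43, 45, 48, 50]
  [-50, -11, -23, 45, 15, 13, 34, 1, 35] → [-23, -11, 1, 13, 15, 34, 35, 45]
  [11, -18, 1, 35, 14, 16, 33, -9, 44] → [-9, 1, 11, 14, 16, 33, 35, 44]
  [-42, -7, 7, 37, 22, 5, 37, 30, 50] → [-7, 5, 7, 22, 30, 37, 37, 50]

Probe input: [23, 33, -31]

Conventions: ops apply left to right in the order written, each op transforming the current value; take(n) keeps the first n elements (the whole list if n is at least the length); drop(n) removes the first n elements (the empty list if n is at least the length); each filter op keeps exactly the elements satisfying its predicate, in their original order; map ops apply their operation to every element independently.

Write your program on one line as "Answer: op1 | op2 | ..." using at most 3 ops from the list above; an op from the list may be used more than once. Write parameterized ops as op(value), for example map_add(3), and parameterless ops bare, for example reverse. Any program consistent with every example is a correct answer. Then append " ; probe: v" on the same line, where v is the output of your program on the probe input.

sort_asc | drop(1) ; probe: [23, 33]

Check, running the answer program on each example:
  [-29, -41, -38, 49, -40, -25, 41] -> [-41, -40, -38, -29, -25, 41, 49] -> [-40, -38, -29, -25, 41, 49]
  [-12, 50, -49, 43, 45, 48] -> [-49, -12, 43, 45, 48, 50] -> [-12, 43, 45, 48, 50]
  [-50, -11, -23, 45, 15, 13, 34, 1, 35] -> [-50, -23, -11, 1, 13, 15, 34, 35, 45] -> [-23, -11, 1, 13, 15, 34, 35, 45]
  [11, -18, 1, 35, 14, 16, 33, -9, 44] -> [-18, -9, 1, 11, 14, 16, 33, 35, 44] -> [-9, 1, 11, 14, 16, 33, 35, 44]
  [-42, -7, 7, 37, 22, 5, 37, 30, 50] -> [-42, -7, 5, 7, 22, 30, 37, 37, 50] -> [-7, 5, 7, 22, 30, 37, 37, 50]
  probe: [23, 33, -31] -> [-31, 23, 33] -> [23, 33]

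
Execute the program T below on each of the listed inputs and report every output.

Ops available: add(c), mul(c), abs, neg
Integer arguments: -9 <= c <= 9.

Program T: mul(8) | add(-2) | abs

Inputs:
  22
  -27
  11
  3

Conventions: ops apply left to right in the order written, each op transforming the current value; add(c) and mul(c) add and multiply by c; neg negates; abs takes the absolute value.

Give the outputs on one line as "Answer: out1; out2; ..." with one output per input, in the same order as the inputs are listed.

Execution, op by op:
  22 -> 176 -> 174 -> 174
  -27 -> -216 -> -218 -> 218
  11 -> 88 -> 86 -> 86
  3 -> 24 -> 22 -> 22

174; 218; 86; 22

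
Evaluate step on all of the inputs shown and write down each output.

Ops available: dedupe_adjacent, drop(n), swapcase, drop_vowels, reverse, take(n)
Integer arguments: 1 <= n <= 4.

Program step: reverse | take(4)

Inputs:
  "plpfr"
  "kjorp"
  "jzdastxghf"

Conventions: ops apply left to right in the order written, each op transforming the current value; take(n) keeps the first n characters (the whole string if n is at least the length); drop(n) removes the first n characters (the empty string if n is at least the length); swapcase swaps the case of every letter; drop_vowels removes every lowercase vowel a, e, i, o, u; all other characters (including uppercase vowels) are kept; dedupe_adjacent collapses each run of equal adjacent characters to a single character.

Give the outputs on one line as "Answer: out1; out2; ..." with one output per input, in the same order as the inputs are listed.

"rfpl"; "proj"; "fhgx"

Execution, op by op:
  "plpfr" -> "rfplp" -> "rfpl"
  "kjorp" -> "projk" -> "proj"
  "jzdastxghf" -> "fhgxtsadzj" -> "fhgx"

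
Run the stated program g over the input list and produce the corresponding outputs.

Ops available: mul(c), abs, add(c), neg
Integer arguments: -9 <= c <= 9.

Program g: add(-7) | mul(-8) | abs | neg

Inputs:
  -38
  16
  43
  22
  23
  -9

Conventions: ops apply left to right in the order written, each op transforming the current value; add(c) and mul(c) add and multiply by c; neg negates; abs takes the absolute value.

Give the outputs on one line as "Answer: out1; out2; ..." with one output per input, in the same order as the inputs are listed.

Execution, op by op:
  -38 -> -45 -> 360 -> 360 -> -360
  16 -> 9 -> -72 -> 72 -> -72
  43 -> 36 -> -288 -> 288 -> -288
  22 -> 15 -> -120 -> 120 -> -120
  23 -> 16 -> -128 -> 128 -> -128
  -9 -> -16 -> 128 -> 128 -> -128

-360; -72; -288; -120; -128; -128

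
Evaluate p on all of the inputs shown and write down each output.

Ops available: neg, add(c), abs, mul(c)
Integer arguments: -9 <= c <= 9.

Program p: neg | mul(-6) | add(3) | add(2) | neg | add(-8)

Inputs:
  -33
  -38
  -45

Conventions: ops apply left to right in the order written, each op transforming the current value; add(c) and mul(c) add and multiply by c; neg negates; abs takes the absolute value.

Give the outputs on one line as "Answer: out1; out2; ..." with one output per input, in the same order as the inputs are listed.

Execution, op by op:
  -33 -> 33 -> -198 -> -195 -> -193 -> 193 -> 185
  -38 -> 38 -> -228 -> -225 -> -223 -> 223 -> 215
  -45 -> 45 -> -270 -> -267 -> -265 -> 265 -> 257

185; 215; 257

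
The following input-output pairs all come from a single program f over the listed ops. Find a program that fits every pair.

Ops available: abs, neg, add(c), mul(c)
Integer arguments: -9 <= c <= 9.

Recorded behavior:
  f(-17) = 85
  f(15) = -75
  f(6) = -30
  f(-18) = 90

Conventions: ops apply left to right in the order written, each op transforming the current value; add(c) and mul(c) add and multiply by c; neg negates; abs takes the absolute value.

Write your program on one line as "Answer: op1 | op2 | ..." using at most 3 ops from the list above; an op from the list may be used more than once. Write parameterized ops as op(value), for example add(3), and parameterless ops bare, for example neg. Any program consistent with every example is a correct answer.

neg | mul(5)

Check, running the answer program on each example:
  -17 -> 17 -> 85
  15 -> -15 -> -75
  6 -> -6 -> -30
  -18 -> 18 -> 90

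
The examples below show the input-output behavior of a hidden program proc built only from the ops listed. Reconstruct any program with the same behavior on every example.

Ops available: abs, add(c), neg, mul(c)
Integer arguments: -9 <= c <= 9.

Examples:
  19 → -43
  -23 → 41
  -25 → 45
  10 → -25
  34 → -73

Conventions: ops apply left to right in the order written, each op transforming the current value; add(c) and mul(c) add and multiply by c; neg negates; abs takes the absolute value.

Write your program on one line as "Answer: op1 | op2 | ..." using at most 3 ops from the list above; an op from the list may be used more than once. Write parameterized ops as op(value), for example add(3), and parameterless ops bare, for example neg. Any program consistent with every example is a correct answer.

mul(2) | add(5) | mul(-1)

Check, running the answer program on each example:
  19 -> 38 -> 43 -> -43
  -23 -> -46 -> -41 -> 41
  -25 -> -50 -> -45 -> 45
  10 -> 20 -> 25 -> -25
  34 -> 68 -> 73 -> -73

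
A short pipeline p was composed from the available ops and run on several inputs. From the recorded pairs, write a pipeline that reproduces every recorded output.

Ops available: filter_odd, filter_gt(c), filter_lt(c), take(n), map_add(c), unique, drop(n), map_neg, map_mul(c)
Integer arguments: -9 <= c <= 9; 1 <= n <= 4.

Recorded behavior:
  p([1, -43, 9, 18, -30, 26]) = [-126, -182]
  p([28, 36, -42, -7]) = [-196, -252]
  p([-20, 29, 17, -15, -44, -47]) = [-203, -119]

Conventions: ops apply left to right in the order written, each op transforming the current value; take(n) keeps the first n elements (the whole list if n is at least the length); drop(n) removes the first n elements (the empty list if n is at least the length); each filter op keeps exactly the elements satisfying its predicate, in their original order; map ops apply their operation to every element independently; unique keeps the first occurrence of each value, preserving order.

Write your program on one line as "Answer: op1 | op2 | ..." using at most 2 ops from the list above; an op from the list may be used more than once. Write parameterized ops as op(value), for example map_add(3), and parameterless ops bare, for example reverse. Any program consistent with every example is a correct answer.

filter_gt(9) | map_mul(-7)

Check, running the answer program on each example:
  [1, -43, 9, 18, -30, 26] -> [18, 26] -> [-126, -182]
  [28, 36, -42, -7] -> [28, 36] -> [-196, -252]
  [-20, 29, 17, -15, -44, -47] -> [29, 17] -> [-203, -119]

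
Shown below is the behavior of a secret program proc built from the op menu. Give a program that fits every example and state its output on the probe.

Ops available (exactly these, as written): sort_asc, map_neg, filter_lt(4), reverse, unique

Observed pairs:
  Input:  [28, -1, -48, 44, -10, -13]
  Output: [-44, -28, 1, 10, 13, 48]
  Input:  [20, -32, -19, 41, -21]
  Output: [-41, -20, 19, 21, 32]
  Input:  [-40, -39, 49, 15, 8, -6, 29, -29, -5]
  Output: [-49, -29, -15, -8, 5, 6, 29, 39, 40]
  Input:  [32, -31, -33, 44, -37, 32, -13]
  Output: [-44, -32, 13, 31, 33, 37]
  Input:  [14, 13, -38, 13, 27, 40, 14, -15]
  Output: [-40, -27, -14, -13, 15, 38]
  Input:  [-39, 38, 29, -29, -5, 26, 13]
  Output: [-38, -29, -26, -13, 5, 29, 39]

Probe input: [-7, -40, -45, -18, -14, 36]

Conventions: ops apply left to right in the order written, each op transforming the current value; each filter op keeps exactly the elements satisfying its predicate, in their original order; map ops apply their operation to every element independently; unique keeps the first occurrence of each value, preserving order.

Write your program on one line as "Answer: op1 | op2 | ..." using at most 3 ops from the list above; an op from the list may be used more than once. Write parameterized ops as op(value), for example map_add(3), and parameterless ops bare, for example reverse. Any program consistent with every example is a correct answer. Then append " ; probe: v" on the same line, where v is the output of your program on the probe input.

map_neg | unique | sort_asc ; probe: [-36, 7, 14, 18, 40, 45]

Check, running the answer program on each example:
  [28, -1, -48, 44, -10, -13] -> [-28, 1, 48, -44, 10, 13] -> [-28, 1, 48, -44, 10, 13] -> [-44, -28, 1, 10, 13, 48]
  [20, -32, -19, 41, -21] -> [-20, 32, 19, -41, 21] -> [-20, 32, 19, -41, 21] -> [-41, -20, 19, 21, 32]
  [-40, -39, 49, 15, 8, -6, 29, -29, -5] -> [40, 39, -49, -15, -8, 6, -29, 29, 5] -> [40, 39, -49, -15, -8, 6, -29, 29, 5] -> [-49, -29, -15, -8, 5, 6, 29, 39, 40]
  [32, -31, -33, 44, -37, 32, -13] -> [-32, 31, 33, -44, 37, -32, 13] -> [-32, 31, 33, -44, 37, 13] -> [-44, -32, 13, 31, 33, 37]
  [14, 13, -38, 13, 27, 40, 14, -15] -> [-14, -13, 38, -13, -27, -40, -14, 15] -> [-14, -13, 38, -27, -40, 15] -> [-40, -27, -14, -13, 15, 38]
  [-39, 38, 29, -29, -5, 26, 13] -> [39, -38, -29, 29, 5, -26, -13] -> [39, -38, -29, 29, 5, -26, -13] -> [-38, -29, -26, -13, 5, 29, 39]
  probe: [-7, -40, -45, -18, -14, 36] -> [7, 40, 45, 18, 14, -36] -> [7, 40, 45, 18, 14, -36] -> [-36, 7, 14, 18, 40, 45]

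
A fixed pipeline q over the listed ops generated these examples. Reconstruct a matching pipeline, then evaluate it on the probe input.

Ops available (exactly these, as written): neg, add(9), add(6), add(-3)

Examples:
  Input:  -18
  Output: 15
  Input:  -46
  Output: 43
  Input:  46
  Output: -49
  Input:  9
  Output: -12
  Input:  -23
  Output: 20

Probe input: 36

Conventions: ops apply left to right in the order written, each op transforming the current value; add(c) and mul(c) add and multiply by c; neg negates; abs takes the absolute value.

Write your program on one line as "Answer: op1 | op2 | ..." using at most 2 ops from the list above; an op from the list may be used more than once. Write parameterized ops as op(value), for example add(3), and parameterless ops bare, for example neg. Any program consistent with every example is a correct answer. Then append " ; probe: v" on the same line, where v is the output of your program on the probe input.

neg | add(-3) ; probe: -39

Check, running the answer program on each example:
  -18 -> 18 -> 15
  -46 -> 46 -> 43
  46 -> -46 -> -49
  9 -> -9 -> -12
  -23 -> 23 -> 20
  probe: 36 -> -36 -> -39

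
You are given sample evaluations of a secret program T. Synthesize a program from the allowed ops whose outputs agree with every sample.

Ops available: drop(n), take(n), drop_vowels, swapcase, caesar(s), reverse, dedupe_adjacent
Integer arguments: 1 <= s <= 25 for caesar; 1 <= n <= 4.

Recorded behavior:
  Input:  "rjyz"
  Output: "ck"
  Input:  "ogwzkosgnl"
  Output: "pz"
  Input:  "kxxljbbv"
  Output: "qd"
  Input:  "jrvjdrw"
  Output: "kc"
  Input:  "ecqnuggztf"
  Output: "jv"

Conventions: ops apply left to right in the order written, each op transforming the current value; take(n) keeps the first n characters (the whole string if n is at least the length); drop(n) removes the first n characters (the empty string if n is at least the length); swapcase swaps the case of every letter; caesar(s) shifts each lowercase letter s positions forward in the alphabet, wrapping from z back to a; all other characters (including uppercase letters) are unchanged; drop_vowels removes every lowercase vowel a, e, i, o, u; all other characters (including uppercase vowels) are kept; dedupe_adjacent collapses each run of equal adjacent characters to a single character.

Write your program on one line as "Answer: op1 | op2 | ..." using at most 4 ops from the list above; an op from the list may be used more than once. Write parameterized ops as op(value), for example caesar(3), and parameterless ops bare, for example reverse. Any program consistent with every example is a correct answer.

drop_vowels | take(2) | reverse | caesar(19)

Check, running the answer program on each example:
  "rjyz" -> "rjyz" -> "rj" -> "jr" -> "ck"
  "ogwzkosgnl" -> "gwzksgnl" -> "gw" -> "wg" -> "pz"
  "kxxljbbv" -> "kxxljbbv" -> "kx" -> "xk" -> "qd"
  "jrvjdrw" -> "jrvjdrw" -> "jr" -> "rj" -> "kc"
  "ecqnuggztf" -> "cqnggztf" -> "cq" -> "qc" -> "jv"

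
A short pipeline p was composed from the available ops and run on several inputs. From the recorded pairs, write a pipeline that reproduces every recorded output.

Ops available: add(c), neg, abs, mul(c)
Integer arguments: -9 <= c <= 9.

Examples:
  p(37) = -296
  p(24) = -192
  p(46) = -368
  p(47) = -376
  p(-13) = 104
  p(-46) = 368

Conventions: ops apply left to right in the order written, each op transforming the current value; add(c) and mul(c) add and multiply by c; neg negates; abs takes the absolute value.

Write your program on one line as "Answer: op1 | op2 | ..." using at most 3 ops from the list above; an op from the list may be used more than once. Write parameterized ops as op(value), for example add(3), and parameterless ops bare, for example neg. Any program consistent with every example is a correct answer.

mul(8) | neg

Check, running the answer program on each example:
  37 -> 296 -> -296
  24 -> 192 -> -192
  46 -> 368 -> -368
  47 -> 376 -> -376
  -13 -> -104 -> 104
  -46 -> -368 -> 368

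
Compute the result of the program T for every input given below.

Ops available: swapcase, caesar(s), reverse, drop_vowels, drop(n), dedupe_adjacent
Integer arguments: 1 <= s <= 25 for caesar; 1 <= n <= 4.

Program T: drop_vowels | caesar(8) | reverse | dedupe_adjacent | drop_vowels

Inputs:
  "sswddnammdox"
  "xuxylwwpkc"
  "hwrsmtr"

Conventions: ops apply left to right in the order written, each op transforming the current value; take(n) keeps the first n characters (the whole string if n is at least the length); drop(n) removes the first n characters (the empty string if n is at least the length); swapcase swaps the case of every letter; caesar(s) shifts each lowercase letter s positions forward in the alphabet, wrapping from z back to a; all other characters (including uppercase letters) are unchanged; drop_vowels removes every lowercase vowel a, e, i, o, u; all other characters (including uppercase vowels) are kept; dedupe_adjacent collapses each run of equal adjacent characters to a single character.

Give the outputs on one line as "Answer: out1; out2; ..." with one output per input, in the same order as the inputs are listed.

Execution, op by op:
  "sswddnammdox" -> "sswddnmmdx" -> "aaellvuulf" -> "fluuvlleaa" -> "fluvlea" -> "flvl"
  "xuxylwwpkc" -> "xxylwwpkc" -> "ffgteexsk" -> "ksxeetgff" -> "ksxetgf" -> "ksxtgf"
  "hwrsmtr" -> "hwrsmtr" -> "pezaubz" -> "zbuazep" -> "zbuazep" -> "zbzp"

"flvl"; "ksxtgf"; "zbzp"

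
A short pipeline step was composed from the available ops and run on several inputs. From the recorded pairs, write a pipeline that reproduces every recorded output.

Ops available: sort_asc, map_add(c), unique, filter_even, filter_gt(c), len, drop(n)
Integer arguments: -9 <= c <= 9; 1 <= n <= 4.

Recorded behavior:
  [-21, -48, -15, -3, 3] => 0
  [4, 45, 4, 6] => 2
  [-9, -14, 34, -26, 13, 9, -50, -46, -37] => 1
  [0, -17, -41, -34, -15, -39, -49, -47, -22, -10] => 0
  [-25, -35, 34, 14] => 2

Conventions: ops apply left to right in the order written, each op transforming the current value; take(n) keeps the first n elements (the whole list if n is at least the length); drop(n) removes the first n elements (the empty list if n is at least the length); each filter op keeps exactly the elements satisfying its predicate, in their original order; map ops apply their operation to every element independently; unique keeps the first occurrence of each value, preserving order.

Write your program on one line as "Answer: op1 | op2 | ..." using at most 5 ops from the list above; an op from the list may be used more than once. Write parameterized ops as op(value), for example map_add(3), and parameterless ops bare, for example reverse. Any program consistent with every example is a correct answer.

unique | filter_gt(0) | filter_even | map_add(5) | len

Check, running the answer program on each example:
  [-21, -48, -15, -3, 3] -> [-21, -48, -15, -3, 3] -> [3] -> [] -> [] -> 0
  [4, 45, 4, 6] -> [4, 45, 6] -> [4, 45, 6] -> [4, 6] -> [9, 11] -> 2
  [-9, -14, 34, -26, 13, 9, -50, -46, -37] -> [-9, -14, 34, -26, 13, 9, -50, -46, -37] -> [34, 13, 9] -> [34] -> [39] -> 1
  [0, -17, -41, -34, -15, -39, -49, -47, -22, -10] -> [0, -17, -41, -34, -15, -39, -49, -47, -22, -10] -> [] -> [] -> [] -> 0
  [-25, -35, 34, 14] -> [-25, -35, 34, 14] -> [34, 14] -> [34, 14] -> [39, 19] -> 2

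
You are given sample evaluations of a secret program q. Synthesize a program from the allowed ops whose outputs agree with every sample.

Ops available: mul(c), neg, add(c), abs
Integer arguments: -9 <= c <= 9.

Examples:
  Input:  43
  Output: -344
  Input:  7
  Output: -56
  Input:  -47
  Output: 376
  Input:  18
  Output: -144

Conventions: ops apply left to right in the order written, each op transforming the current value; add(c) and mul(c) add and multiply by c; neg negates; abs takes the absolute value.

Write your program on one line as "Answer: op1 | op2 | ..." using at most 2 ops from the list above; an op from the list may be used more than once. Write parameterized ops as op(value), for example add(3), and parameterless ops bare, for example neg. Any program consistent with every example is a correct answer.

neg | mul(8)

Check, running the answer program on each example:
  43 -> -43 -> -344
  7 -> -7 -> -56
  -47 -> 47 -> 376
  18 -> -18 -> -144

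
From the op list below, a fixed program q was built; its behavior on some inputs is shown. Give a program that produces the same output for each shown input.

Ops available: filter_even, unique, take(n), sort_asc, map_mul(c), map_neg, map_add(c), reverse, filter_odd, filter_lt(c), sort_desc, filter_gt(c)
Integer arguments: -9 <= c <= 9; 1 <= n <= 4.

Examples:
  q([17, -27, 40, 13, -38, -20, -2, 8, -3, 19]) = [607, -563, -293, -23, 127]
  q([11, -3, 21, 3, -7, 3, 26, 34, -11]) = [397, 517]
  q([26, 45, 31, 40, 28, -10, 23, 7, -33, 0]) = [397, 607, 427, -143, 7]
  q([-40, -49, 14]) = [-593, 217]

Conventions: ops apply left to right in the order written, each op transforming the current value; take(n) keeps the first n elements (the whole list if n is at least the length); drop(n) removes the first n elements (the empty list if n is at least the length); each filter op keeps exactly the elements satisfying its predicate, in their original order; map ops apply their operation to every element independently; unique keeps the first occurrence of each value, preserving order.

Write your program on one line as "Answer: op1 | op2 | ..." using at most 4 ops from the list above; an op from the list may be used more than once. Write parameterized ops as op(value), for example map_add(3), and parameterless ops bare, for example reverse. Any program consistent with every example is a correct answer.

map_mul(5) | filter_even | map_mul(3) | map_add(7)

Check, running the answer program on each example:
  [17, -27, 40, 13, -38, -20, -2, 8, -3, 19] -> [85, -135, 200, 65, -190, -100, -10, 40, -15, 95] -> [200, -190, -100, -10, 40] -> [600, -570, -300, -30, 120] -> [607, -563, -293, -23, 127]
  [11, -3, 21, 3, -7, 3, 26, 34, -11] -> [55, -15, 105, 15, -35, 15, 130, 170, -55] -> [130, 170] -> [390, 510] -> [397, 517]
  [26, 45, 31, 40, 28, -10, 23, 7, -33, 0] -> [130, 225, 155, 200, 140, -50, 115, 35, -165, 0] -> [130, 200, 140, -50, 0] -> [390, 600, 420, -150, 0] -> [397, 607, 427, -143, 7]
  [-40, -49, 14] -> [-200, -245, 70] -> [-200, 70] -> [-600, 210] -> [-593, 217]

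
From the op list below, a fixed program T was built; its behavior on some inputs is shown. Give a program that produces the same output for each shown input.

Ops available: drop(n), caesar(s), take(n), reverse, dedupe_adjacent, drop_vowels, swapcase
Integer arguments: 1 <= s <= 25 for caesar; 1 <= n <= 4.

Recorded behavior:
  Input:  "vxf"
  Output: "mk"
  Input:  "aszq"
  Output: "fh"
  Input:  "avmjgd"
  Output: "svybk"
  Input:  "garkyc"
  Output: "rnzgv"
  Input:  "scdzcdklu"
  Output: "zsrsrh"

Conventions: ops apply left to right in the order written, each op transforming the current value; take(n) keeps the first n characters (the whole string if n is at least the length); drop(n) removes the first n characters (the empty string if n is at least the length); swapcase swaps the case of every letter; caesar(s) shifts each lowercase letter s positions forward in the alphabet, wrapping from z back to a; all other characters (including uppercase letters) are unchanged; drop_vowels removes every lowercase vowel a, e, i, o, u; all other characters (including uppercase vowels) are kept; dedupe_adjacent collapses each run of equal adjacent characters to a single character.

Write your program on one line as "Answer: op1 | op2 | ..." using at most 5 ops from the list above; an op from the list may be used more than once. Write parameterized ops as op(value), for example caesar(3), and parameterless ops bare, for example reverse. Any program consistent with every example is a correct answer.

reverse | drop_vowels | caesar(15) | drop_vowels

Check, running the answer program on each example:
  "vxf" -> "fxv" -> "fxv" -> "umk" -> "mk"
  "aszq" -> "qzsa" -> "qzs" -> "foh" -> "fh"
  "avmjgd" -> "dgjmva" -> "dgjmv" -> "svybk" -> "svybk"
  "garkyc" -> "cykrag" -> "cykrg" -> "rnzgv" -> "rnzgv"
  "scdzcdklu" -> "ulkdczdcs" -> "lkdczdcs" -> "azsrosrh" -> "zsrsrh"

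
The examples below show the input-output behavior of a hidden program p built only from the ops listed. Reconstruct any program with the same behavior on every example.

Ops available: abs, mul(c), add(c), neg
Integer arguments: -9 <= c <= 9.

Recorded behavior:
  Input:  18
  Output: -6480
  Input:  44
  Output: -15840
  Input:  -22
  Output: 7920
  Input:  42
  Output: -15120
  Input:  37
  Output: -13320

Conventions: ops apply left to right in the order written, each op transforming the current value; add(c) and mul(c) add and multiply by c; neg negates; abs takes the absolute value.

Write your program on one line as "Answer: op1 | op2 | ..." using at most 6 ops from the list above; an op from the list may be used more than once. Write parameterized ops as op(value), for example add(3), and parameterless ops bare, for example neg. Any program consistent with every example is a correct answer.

neg | mul(-9) | mul(-5) | mul(-8) | neg

Check, running the answer program on each example:
  18 -> -18 -> 162 -> -810 -> 6480 -> -6480
  44 -> -44 -> 396 -> -1980 -> 15840 -> -15840
  -22 -> 22 -> -198 -> 990 -> -7920 -> 7920
  42 -> -42 -> 378 -> -1890 -> 15120 -> -15120
  37 -> -37 -> 333 -> -1665 -> 13320 -> -13320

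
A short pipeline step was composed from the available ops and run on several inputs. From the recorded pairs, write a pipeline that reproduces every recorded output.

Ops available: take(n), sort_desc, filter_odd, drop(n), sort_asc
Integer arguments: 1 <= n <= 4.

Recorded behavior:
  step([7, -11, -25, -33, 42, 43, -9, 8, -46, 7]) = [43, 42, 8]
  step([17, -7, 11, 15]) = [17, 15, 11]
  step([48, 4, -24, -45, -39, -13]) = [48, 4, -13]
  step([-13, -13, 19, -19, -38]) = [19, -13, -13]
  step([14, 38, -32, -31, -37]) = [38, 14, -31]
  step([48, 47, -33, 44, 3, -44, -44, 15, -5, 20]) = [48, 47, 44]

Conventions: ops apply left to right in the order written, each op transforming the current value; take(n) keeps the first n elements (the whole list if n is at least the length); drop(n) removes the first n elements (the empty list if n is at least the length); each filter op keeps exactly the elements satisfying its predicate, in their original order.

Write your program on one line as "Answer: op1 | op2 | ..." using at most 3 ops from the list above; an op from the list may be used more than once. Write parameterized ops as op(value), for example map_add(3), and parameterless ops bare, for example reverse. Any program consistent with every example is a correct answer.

sort_desc | take(3)

Check, running the answer program on each example:
  [7, -11, -25, -33, 42, 43, -9, 8, -46, 7] -> [43, 42, 8, 7, 7, -9, -11, -25, -33, -46] -> [43, 42, 8]
  [17, -7, 11, 15] -> [17, 15, 11, -7] -> [17, 15, 11]
  [48, 4, -24, -45, -39, -13] -> [48, 4, -13, -24, -39, -45] -> [48, 4, -13]
  [-13, -13, 19, -19, -38] -> [19, -13, -13, -19, -38] -> [19, -13, -13]
  [14, 38, -32, -31, -37] -> [38, 14, -31, -32, -37] -> [38, 14, -31]
  [48, 47, -33, 44, 3, -44, -44, 15, -5, 20] -> [48, 47, 44, 20, 15, 3, -5, -33, -44, -44] -> [48, 47, 44]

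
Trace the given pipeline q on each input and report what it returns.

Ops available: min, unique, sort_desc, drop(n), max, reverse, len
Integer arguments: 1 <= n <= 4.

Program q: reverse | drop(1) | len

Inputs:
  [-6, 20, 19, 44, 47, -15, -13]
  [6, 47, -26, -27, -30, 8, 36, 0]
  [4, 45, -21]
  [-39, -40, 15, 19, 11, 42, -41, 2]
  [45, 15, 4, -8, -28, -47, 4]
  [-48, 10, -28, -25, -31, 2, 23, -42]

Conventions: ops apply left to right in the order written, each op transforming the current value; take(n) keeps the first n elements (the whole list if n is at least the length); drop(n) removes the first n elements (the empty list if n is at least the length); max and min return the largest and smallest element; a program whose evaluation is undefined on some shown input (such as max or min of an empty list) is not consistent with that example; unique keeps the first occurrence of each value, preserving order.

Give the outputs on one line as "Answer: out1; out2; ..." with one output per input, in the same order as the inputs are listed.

6; 7; 2; 7; 6; 7

Execution, op by op:
  [-6, 20, 19, 44, 47, -15, -13] -> [-13, -15, 47, 44, 19, 20, -6] -> [-15, 47, 44, 19, 20, -6] -> 6
  [6, 47, -26, -27, -30, 8, 36, 0] -> [0, 36, 8, -30, -27, -26, 47, 6] -> [36, 8, -30, -27, -26, 47, 6] -> 7
  [4, 45, -21] -> [-21, 45, 4] -> [45, 4] -> 2
  [-39, -40, 15, 19, 11, 42, -41, 2] -> [2, -41, 42, 11, 19, 15, -40, -39] -> [-41, 42, 11, 19, 15, -40, -39] -> 7
  [45, 15, 4, -8, -28, -47, 4] -> [4, -47, -28, -8, 4, 15, 45] -> [-47, -28, -8, 4, 15, 45] -> 6
  [-48, 10, -28, -25, -31, 2, 23, -42] -> [-42, 23, 2, -31, -25, -28, 10, -48] -> [23, 2, -31, -25, -28, 10, -48] -> 7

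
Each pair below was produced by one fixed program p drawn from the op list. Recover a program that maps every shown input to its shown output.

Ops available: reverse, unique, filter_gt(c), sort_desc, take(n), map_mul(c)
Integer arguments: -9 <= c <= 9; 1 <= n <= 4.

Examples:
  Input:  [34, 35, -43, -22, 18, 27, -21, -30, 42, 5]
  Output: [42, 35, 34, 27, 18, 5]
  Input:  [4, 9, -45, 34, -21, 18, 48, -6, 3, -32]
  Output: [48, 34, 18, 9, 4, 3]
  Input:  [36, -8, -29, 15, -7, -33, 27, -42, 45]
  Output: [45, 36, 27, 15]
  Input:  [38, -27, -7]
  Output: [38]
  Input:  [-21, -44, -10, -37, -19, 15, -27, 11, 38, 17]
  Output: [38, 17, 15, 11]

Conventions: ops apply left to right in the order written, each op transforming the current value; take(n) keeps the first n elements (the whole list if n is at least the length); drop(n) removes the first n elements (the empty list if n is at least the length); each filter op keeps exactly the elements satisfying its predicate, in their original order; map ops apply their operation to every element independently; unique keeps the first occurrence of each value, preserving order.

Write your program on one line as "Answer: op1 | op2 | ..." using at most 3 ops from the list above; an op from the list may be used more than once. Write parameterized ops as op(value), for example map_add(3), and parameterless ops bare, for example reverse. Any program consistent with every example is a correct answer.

reverse | sort_desc | filter_gt(2)

Check, running the answer program on each example:
  [34, 35, -43, -22, 18, 27, -21, -30, 42, 5] -> [5, 42, -30, -21, 27, 18, -22, -43, 35, 34] -> [42, 35, 34, 27, 18, 5, -21, -22, -30, -43] -> [42, 35, 34, 27, 18, 5]
  [4, 9, -45, 34, -21, 18, 48, -6, 3, -32] -> [-32, 3, -6, 48, 18, -21, 34, -45, 9, 4] -> [48, 34, 18, 9, 4, 3, -6, -21, -32, -45] -> [48, 34, 18, 9, 4, 3]
  [36, -8, -29, 15, -7, -33, 27, -42, 45] -> [45, -42, 27, -33, -7, 15, -29, -8, 36] -> [45, 36, 27, 15, -7, -8, -29, -33, -42] -> [45, 36, 27, 15]
  [38, -27, -7] -> [-7, -27, 38] -> [38, -7, -27] -> [38]
  [-21, -44, -10, -37, -19, 15, -27, 11, 38, 17] -> [17, 38, 11, -27, 15, -19, -37, -10, -44, -21] -> [38, 17, 15, 11, -10, -19, -21, -27, -37, -44] -> [38, 17, 15, 11]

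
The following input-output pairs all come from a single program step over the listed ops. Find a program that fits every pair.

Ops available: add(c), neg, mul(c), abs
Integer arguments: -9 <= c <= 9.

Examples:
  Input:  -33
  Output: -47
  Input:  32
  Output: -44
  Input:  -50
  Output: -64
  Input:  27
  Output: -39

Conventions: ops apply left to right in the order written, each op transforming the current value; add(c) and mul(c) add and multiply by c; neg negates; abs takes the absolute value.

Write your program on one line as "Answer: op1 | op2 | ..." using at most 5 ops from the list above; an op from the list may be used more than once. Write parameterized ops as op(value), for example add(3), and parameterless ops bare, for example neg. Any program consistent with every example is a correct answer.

add(-1) | abs | add(5) | add(8) | neg

Check, running the answer program on each example:
  -33 -> -34 -> 34 -> 39 -> 47 -> -47
  32 -> 31 -> 31 -> 36 -> 44 -> -44
  -50 -> -51 -> 51 -> 56 -> 64 -> -64
  27 -> 26 -> 26 -> 31 -> 39 -> -39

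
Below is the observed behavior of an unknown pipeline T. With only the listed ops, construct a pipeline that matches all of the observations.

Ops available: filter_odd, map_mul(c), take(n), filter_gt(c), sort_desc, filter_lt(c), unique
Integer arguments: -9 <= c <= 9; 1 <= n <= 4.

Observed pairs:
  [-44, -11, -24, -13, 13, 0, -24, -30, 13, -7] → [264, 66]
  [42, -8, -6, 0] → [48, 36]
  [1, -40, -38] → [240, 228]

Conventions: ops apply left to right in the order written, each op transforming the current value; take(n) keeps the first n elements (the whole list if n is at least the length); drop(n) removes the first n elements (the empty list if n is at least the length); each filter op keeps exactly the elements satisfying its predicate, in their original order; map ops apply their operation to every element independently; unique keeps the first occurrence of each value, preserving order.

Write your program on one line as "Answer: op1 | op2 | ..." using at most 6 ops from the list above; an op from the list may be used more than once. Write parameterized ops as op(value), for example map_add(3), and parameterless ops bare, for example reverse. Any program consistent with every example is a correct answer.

filter_lt(7) | map_mul(-6) | filter_gt(2) | unique | take(2)

Check, running the answer program on each example:
  [-44, -11, -24, -13, 13, 0, -24, -30, 13, -7] -> [-44, -11, -24, -13, 0, -24, -30, -7] -> [264, 66, 144, 78, 0, 144, 180, 42] -> [264, 66, 144, 78, 144, 180, 42] -> [264, 66, 144, 78, 180, 42] -> [264, 66]
  [42, -8, -6, 0] -> [-8, -6, 0] -> [48, 36, 0] -> [48, 36] -> [48, 36] -> [48, 36]
  [1, -40, -38] -> [1, -40, -38] -> [-6, 240, 228] -> [240, 228] -> [240, 228] -> [240, 228]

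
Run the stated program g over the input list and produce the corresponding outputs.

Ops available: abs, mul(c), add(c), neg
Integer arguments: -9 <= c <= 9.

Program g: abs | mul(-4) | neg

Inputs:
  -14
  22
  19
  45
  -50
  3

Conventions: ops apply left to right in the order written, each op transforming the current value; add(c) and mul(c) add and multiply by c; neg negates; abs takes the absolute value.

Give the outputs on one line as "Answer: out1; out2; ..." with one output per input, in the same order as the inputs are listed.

Execution, op by op:
  -14 -> 14 -> -56 -> 56
  22 -> 22 -> -88 -> 88
  19 -> 19 -> -76 -> 76
  45 -> 45 -> -180 -> 180
  -50 -> 50 -> -200 -> 200
  3 -> 3 -> -12 -> 12

56; 88; 76; 180; 200; 12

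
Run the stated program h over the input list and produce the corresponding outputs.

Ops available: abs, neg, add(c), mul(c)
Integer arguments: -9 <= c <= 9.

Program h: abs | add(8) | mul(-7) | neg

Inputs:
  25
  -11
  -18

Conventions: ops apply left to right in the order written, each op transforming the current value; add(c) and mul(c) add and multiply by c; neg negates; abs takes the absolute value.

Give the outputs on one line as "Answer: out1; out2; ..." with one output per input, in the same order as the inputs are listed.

Execution, op by op:
  25 -> 25 -> 33 -> -231 -> 231
  -11 -> 11 -> 19 -> -133 -> 133
  -18 -> 18 -> 26 -> -182 -> 182

231; 133; 182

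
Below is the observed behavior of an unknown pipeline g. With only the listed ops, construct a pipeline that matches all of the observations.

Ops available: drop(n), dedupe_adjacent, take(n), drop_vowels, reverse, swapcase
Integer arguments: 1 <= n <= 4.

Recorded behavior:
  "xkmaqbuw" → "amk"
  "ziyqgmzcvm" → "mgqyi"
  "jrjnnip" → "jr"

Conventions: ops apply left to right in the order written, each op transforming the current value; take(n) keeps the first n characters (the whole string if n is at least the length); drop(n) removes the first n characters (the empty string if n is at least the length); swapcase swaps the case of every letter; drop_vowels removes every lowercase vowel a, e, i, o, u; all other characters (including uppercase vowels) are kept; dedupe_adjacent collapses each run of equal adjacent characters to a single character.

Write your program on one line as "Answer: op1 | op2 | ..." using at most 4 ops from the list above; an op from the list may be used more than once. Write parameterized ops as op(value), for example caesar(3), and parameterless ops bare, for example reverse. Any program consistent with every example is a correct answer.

drop(1) | reverse | drop(2) | drop(2)

Check, running the answer program on each example:
  "xkmaqbuw" -> "kmaqbuw" -> "wubqamk" -> "bqamk" -> "amk"
  "ziyqgmzcvm" -> "iyqgmzcvm" -> "mvczmgqyi" -> "czmgqyi" -> "mgqyi"
  "jrjnnip" -> "rjnnip" -> "pinnjr" -> "nnjr" -> "jr"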